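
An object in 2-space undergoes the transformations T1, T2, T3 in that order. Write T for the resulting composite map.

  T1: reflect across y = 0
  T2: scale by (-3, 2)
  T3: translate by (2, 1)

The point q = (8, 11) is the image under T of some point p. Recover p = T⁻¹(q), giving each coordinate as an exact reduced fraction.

p = (-2, -5)

T1 = [1 0 0; 0 -1 0; 0 0 1]
T2·T1 = [-3 0 0; 0 -2 0; 0 0 1]
T3·…·T1 = [-3 0 2; 0 -2 1; 0 0 1]
det M = 6; M⁻¹ = [-1/3 0 2/3; 0 -1/2 1/2; 0 0 1]
M⁻¹ · (8, 11)ᵀ = (-2, -5)ᵀ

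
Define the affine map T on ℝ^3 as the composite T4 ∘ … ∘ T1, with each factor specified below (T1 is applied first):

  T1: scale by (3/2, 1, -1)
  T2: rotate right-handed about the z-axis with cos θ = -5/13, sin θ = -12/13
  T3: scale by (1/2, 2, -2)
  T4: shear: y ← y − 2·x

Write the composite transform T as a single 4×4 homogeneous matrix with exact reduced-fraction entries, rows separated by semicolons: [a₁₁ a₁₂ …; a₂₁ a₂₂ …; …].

T = [-15/52 6/13 0 0; -57/26 -22/13 0 0; 0 0 2 0; 0 0 0 1]

T1 = [3/2 0 0 0; 0 1 0 0; 0 0 -1 0; 0 0 0 1]
T2·T1 = [-15/26 12/13 0 0; -18/13 -5/13 0 0; 0 0 -1 0; 0 0 0 1]
T3·…·T1 = [-15/52 6/13 0 0; -36/13 -10/13 0 0; 0 0 2 0; 0 0 0 1]
T4·…·T1 = [-15/52 6/13 0 0; -57/26 -22/13 0 0; 0 0 2 0; 0 0 0 1]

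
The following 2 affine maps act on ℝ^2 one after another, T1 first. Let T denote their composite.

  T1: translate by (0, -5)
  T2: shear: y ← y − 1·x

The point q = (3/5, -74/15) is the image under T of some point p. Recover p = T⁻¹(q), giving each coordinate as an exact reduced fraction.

T1 = [1 0 0; 0 1 -5; 0 0 1]
T2·T1 = [1 0 0; -1 1 -5; 0 0 1]
det M = 1; M⁻¹ = [1 0 0; 1 1 5; 0 0 1]
M⁻¹ · (3/5, -74/15)ᵀ = (3/5, 2/3)ᵀ

p = (3/5, 2/3)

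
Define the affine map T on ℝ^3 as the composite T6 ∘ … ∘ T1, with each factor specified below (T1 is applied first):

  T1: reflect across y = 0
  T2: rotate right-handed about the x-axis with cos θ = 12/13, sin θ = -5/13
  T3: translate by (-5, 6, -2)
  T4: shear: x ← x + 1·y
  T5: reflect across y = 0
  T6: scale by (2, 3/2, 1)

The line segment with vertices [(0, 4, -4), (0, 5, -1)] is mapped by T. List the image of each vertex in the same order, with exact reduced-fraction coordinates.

image vertices: (-110/13, -15/13, -54/13), (-8, -3/2, -1)

T1 reflect across y = 0: (0, 4, -4) → (0, -4, -4); (0, 5, -1) → (0, -5, -1)
T2 rotate right-handed about the x-axis with cos θ = 12/13, sin θ = -5/13: (0, -4, -4) → (0, -68/13, -28/13); (0, -5, -1) → (0, -5, 1)
T3 translate by (-5, 6, -2): (0, -68/13, -28/13) → (-5, 10/13, -54/13); (0, -5, 1) → (-5, 1, -1)
T4 shear: x ← x + 1·y: (-5, 10/13, -54/13) → (-55/13, 10/13, -54/13); (-5, 1, -1) → (-4, 1, -1)
T5 reflect across y = 0: (-55/13, 10/13, -54/13) → (-55/13, -10/13, -54/13); (-4, 1, -1) → (-4, -1, -1)
T6 scale by (2, 3/2, 1): (-55/13, -10/13, -54/13) → (-110/13, -15/13, -54/13); (-4, -1, -1) → (-8, -3/2, -1)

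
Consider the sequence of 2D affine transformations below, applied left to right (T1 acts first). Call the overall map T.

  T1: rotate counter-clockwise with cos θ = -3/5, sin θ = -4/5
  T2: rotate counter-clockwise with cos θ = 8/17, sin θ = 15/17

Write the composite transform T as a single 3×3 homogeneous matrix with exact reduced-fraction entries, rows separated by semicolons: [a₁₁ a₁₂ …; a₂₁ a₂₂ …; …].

T = [36/85 77/85 0; -77/85 36/85 0; 0 0 1]

T1 = [-3/5 4/5 0; -4/5 -3/5 0; 0 0 1]
T2·T1 = [36/85 77/85 0; -77/85 36/85 0; 0 0 1]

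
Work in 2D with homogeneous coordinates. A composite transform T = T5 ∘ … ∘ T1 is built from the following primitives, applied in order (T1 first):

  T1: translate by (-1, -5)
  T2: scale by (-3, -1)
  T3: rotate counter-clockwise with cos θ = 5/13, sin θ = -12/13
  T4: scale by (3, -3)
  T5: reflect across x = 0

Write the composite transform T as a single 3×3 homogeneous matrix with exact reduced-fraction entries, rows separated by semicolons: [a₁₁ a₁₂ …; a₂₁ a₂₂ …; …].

T1 = [1 0 -1; 0 1 -5; 0 0 1]
T2·T1 = [-3 0 3; 0 -1 5; 0 0 1]
T3·…·T1 = [-15/13 -12/13 75/13; 36/13 -5/13 -11/13; 0 0 1]
T4·…·T1 = [-45/13 -36/13 225/13; -108/13 15/13 33/13; 0 0 1]
T5·…·T1 = [45/13 36/13 -225/13; -108/13 15/13 33/13; 0 0 1]

T = [45/13 36/13 -225/13; -108/13 15/13 33/13; 0 0 1]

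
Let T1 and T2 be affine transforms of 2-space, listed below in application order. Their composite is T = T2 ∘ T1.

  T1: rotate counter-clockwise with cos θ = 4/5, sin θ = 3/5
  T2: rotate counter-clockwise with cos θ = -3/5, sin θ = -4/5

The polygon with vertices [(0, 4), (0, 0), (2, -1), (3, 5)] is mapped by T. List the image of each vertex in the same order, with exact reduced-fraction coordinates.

image vertices: (4, 0), (0, 0), (-1, -2), (5, -3)

T1 rotate counter-clockwise with cos θ = 4/5, sin θ = 3/5: (0, 4) → (-12/5, 16/5); (0, 0) → (0, 0); (2, -1) → (11/5, 2/5); (3, 5) → (-3/5, 29/5)
T2 rotate counter-clockwise with cos θ = -3/5, sin θ = -4/5: (-12/5, 16/5) → (4, 0); (0, 0) → (0, 0); (11/5, 2/5) → (-1, -2); (-3/5, 29/5) → (5, -3)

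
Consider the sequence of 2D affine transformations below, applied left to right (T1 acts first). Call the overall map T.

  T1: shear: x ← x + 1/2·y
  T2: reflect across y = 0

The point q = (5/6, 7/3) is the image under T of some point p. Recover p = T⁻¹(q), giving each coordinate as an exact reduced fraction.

T1 = [1 1/2 0; 0 1 0; 0 0 1]
T2·T1 = [1 1/2 0; 0 -1 0; 0 0 1]
det M = -1; M⁻¹ = [1 1/2 0; 0 -1 0; 0 0 1]
M⁻¹ · (5/6, 7/3)ᵀ = (2, -7/3)ᵀ

p = (2, -7/3)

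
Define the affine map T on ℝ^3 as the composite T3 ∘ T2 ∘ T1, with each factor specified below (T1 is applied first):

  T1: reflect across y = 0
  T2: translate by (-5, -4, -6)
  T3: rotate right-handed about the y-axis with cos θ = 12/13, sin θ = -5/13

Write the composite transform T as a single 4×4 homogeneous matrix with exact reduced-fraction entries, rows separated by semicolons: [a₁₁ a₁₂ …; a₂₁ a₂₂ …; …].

T1 = [1 0 0 0; 0 -1 0 0; 0 0 1 0; 0 0 0 1]
T2·T1 = [1 0 0 -5; 0 -1 0 -4; 0 0 1 -6; 0 0 0 1]
T3·…·T1 = [12/13 0 -5/13 -30/13; 0 -1 0 -4; 5/13 0 12/13 -97/13; 0 0 0 1]

T = [12/13 0 -5/13 -30/13; 0 -1 0 -4; 5/13 0 12/13 -97/13; 0 0 0 1]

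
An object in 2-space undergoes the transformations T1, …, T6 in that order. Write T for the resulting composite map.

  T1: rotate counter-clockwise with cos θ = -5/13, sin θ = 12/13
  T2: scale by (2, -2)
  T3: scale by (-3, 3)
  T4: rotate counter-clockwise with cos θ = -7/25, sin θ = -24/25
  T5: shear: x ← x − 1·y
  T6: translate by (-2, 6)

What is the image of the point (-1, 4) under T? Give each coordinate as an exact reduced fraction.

T1 rotate counter-clockwise with cos θ = -5/13, sin θ = 12/13: (-1, 4) → (-43/13, -32/13)
T2 scale by (2, -2): (-43/13, -32/13) → (-86/13, 64/13)
T3 scale by (-3, 3): (-86/13, 64/13) → (258/13, 192/13)
T4 rotate counter-clockwise with cos θ = -7/25, sin θ = -24/25: (258/13, 192/13) → (2802/325, -7536/325)
T5 shear: x ← x − 1·y: (2802/325, -7536/325) → (10338/325, -7536/325)
T6 translate by (-2, 6): (10338/325, -7536/325) → (9688/325, -5586/325)

T(p) = (9688/325, -5586/325)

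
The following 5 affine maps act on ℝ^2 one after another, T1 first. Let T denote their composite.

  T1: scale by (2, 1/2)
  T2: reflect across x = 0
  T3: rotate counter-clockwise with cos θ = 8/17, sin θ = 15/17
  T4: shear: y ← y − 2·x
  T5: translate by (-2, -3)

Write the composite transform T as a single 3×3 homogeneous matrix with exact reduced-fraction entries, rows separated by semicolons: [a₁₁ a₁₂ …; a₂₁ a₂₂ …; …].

T1 = [2 0 0; 0 1/2 0; 0 0 1]
T2·T1 = [-2 0 0; 0 1/2 0; 0 0 1]
T3·…·T1 = [-16/17 -15/34 0; -30/17 4/17 0; 0 0 1]
T4·…·T1 = [-16/17 -15/34 0; 2/17 19/17 0; 0 0 1]
T5·…·T1 = [-16/17 -15/34 -2; 2/17 19/17 -3; 0 0 1]

T = [-16/17 -15/34 -2; 2/17 19/17 -3; 0 0 1]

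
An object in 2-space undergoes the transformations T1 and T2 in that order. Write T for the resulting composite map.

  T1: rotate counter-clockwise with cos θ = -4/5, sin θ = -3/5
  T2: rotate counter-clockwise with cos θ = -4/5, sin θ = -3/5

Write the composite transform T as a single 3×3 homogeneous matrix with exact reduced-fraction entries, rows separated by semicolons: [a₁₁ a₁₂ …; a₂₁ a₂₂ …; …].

T1 = [-4/5 3/5 0; -3/5 -4/5 0; 0 0 1]
T2·T1 = [7/25 -24/25 0; 24/25 7/25 0; 0 0 1]

T = [7/25 -24/25 0; 24/25 7/25 0; 0 0 1]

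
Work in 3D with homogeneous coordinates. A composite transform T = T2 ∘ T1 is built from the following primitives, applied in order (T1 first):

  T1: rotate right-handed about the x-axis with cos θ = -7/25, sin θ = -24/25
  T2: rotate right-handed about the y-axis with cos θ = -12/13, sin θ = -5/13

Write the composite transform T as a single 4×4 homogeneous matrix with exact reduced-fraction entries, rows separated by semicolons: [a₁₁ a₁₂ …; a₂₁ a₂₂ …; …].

T = [-12/13 24/65 7/65 0; 0 -7/25 24/25 0; 5/13 288/325 84/325 0; 0 0 0 1]

T1 = [1 0 0 0; 0 -7/25 24/25 0; 0 -24/25 -7/25 0; 0 0 0 1]
T2·T1 = [-12/13 24/65 7/65 0; 0 -7/25 24/25 0; 5/13 288/325 84/325 0; 0 0 0 1]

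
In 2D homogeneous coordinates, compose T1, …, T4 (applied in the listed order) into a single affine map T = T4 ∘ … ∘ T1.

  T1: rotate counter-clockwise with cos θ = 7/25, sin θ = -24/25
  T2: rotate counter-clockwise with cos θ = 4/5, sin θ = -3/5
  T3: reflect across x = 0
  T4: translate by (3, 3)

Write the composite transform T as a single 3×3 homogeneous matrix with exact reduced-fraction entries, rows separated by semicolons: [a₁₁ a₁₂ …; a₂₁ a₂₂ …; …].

T = [44/125 -117/125 3; -117/125 -44/125 3; 0 0 1]

T1 = [7/25 24/25 0; -24/25 7/25 0; 0 0 1]
T2·T1 = [-44/125 117/125 0; -117/125 -44/125 0; 0 0 1]
T3·…·T1 = [44/125 -117/125 0; -117/125 -44/125 0; 0 0 1]
T4·…·T1 = [44/125 -117/125 3; -117/125 -44/125 3; 0 0 1]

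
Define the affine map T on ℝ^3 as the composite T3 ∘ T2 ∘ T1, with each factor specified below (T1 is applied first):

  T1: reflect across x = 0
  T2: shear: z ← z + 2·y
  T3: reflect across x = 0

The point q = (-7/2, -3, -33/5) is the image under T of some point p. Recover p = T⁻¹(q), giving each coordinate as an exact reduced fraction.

T1 = [-1 0 0 0; 0 1 0 0; 0 0 1 0; 0 0 0 1]
T2·T1 = [-1 0 0 0; 0 1 0 0; 0 2 1 0; 0 0 0 1]
T3·…·T1 = [1 0 0 0; 0 1 0 0; 0 2 1 0; 0 0 0 1]
det M = 1; M⁻¹ = [1 0 0 0; 0 1 0 0; 0 -2 1 0; 0 0 0 1]
M⁻¹ · (-7/2, -3, -33/5)ᵀ = (-7/2, -3, -3/5)ᵀ

p = (-7/2, -3, -3/5)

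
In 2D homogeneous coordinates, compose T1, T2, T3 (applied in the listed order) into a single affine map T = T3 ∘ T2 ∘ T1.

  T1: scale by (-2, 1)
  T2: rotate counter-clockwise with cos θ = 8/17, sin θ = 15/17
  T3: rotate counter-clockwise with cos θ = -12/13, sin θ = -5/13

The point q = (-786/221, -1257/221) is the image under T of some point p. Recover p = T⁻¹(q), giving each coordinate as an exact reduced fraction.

p = (-3, -3)

T1 = [-2 0 0; 0 1 0; 0 0 1]
T2·T1 = [-16/17 -15/17 0; -30/17 8/17 0; 0 0 1]
T3·…·T1 = [42/221 220/221 0; 440/221 -21/221 0; 0 0 1]
det M = -2; M⁻¹ = [21/442 110/221 0; 220/221 -21/221 0; 0 0 1]
M⁻¹ · (-786/221, -1257/221)ᵀ = (-3, -3)ᵀ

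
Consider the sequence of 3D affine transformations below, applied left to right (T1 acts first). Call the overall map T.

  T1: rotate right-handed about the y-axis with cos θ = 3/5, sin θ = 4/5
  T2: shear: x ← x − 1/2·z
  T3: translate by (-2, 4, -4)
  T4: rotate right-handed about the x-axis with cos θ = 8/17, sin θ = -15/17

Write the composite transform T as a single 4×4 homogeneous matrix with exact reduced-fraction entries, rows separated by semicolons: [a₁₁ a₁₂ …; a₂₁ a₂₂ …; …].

T = [1 0 1/2 -2; -12/17 8/17 9/17 -28/17; -32/85 -15/17 24/85 -92/17; 0 0 0 1]

T1 = [3/5 0 4/5 0; 0 1 0 0; -4/5 0 3/5 0; 0 0 0 1]
T2·T1 = [1 0 1/2 0; 0 1 0 0; -4/5 0 3/5 0; 0 0 0 1]
T3·…·T1 = [1 0 1/2 -2; 0 1 0 4; -4/5 0 3/5 -4; 0 0 0 1]
T4·…·T1 = [1 0 1/2 -2; -12/17 8/17 9/17 -28/17; -32/85 -15/17 24/85 -92/17; 0 0 0 1]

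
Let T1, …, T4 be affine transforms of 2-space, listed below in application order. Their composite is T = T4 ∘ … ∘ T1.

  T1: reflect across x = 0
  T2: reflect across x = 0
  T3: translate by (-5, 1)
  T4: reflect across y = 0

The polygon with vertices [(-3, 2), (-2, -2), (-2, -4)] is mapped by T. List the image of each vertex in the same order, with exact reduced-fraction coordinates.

T1 reflect across x = 0: (-3, 2) → (3, 2); (-2, -2) → (2, -2); (-2, -4) → (2, -4)
T2 reflect across x = 0: (3, 2) → (-3, 2); (2, -2) → (-2, -2); (2, -4) → (-2, -4)
T3 translate by (-5, 1): (-3, 2) → (-8, 3); (-2, -2) → (-7, -1); (-2, -4) → (-7, -3)
T4 reflect across y = 0: (-8, 3) → (-8, -3); (-7, -1) → (-7, 1); (-7, -3) → (-7, 3)

image vertices: (-8, -3), (-7, 1), (-7, 3)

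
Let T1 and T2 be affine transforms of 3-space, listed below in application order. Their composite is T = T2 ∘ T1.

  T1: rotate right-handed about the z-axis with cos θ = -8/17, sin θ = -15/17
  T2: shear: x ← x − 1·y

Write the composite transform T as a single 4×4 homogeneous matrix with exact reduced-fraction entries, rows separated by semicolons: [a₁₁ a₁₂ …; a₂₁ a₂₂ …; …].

T = [7/17 23/17 0 0; -15/17 -8/17 0 0; 0 0 1 0; 0 0 0 1]

T1 = [-8/17 15/17 0 0; -15/17 -8/17 0 0; 0 0 1 0; 0 0 0 1]
T2·T1 = [7/17 23/17 0 0; -15/17 -8/17 0 0; 0 0 1 0; 0 0 0 1]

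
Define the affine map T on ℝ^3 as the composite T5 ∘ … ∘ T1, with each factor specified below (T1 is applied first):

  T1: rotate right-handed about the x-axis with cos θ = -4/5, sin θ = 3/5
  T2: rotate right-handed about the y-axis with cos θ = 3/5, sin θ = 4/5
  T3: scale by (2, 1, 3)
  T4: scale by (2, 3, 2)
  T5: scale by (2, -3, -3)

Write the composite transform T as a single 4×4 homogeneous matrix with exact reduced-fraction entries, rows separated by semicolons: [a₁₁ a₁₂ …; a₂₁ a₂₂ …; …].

T1 = [1 0 0 0; 0 -4/5 -3/5 0; 0 3/5 -4/5 0; 0 0 0 1]
T2·T1 = [3/5 12/25 -16/25 0; 0 -4/5 -3/5 0; -4/5 9/25 -12/25 0; 0 0 0 1]
T3·…·T1 = [6/5 24/25 -32/25 0; 0 -4/5 -3/5 0; -12/5 27/25 -36/25 0; 0 0 0 1]
T4·…·T1 = [12/5 48/25 -64/25 0; 0 -12/5 -9/5 0; -24/5 54/25 -72/25 0; 0 0 0 1]
T5·…·T1 = [24/5 96/25 -128/25 0; 0 36/5 27/5 0; 72/5 -162/25 216/25 0; 0 0 0 1]

T = [24/5 96/25 -128/25 0; 0 36/5 27/5 0; 72/5 -162/25 216/25 0; 0 0 0 1]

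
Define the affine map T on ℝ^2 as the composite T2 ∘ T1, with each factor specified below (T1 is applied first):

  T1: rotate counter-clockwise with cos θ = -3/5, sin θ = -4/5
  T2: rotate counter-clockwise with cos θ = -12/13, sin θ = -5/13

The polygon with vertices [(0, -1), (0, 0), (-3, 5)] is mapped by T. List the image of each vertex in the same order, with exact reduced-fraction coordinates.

image vertices: (63/65, -16/65), (0, 0), (-363/65, -109/65)

T1 rotate counter-clockwise with cos θ = -3/5, sin θ = -4/5: (0, -1) → (-4/5, 3/5); (0, 0) → (0, 0); (-3, 5) → (29/5, -3/5)
T2 rotate counter-clockwise with cos θ = -12/13, sin θ = -5/13: (-4/5, 3/5) → (63/65, -16/65); (0, 0) → (0, 0); (29/5, -3/5) → (-363/65, -109/65)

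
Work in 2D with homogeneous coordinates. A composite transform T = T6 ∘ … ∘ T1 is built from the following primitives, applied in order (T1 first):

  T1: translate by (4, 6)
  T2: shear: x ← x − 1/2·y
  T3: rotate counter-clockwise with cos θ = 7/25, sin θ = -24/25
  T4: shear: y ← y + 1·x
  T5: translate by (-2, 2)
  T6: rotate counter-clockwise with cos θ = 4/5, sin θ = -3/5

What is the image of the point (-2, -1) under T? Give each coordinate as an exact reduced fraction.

T1 translate by (4, 6): (-2, -1) → (2, 5)
T2 shear: x ← x − 1/2·y: (2, 5) → (-1/2, 5)
T3 rotate counter-clockwise with cos θ = 7/25, sin θ = -24/25: (-1/2, 5) → (233/50, 47/25)
T4 shear: y ← y + 1·x: (233/50, 47/25) → (233/50, 327/50)
T5 translate by (-2, 2): (233/50, 327/50) → (133/50, 427/50)
T6 rotate counter-clockwise with cos θ = 4/5, sin θ = -3/5: (133/50, 427/50) → (1813/250, 1309/250)

T(p) = (1813/250, 1309/250)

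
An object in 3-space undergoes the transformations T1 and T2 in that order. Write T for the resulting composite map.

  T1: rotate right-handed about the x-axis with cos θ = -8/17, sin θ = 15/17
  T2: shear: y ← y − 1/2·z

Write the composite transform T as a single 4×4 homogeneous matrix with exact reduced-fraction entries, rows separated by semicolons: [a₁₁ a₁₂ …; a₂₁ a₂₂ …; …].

T1 = [1 0 0 0; 0 -8/17 -15/17 0; 0 15/17 -8/17 0; 0 0 0 1]
T2·T1 = [1 0 0 0; 0 -31/34 -11/17 0; 0 15/17 -8/17 0; 0 0 0 1]

T = [1 0 0 0; 0 -31/34 -11/17 0; 0 15/17 -8/17 0; 0 0 0 1]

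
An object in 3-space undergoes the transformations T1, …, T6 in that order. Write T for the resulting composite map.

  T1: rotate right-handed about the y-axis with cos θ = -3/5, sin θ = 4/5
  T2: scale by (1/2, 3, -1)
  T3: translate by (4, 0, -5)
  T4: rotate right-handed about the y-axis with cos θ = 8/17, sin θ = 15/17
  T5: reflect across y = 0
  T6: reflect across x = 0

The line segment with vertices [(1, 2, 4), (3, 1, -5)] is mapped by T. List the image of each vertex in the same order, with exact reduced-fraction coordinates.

image vertices: (-77/85, -6, -939/170), (376/85, -3, -613/170)

T1 rotate right-handed about the y-axis with cos θ = -3/5, sin θ = 4/5: (1, 2, 4) → (13/5, 2, -16/5); (3, 1, -5) → (-29/5, 1, 3/5)
T2 scale by (1/2, 3, -1): (13/5, 2, -16/5) → (13/10, 6, 16/5); (-29/5, 1, 3/5) → (-29/10, 3, -3/5)
T3 translate by (4, 0, -5): (13/10, 6, 16/5) → (53/10, 6, -9/5); (-29/10, 3, -3/5) → (11/10, 3, -28/5)
T4 rotate right-handed about the y-axis with cos θ = 8/17, sin θ = 15/17: (53/10, 6, -9/5) → (77/85, 6, -939/170); (11/10, 3, -28/5) → (-376/85, 3, -613/170)
T5 reflect across y = 0: (77/85, 6, -939/170) → (77/85, -6, -939/170); (-376/85, 3, -613/170) → (-376/85, -3, -613/170)
T6 reflect across x = 0: (77/85, -6, -939/170) → (-77/85, -6, -939/170); (-376/85, -3, -613/170) → (376/85, -3, -613/170)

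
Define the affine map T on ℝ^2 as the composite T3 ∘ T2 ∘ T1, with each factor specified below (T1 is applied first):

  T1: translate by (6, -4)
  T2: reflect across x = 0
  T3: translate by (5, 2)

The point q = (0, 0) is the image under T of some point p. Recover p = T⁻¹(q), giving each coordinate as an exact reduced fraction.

p = (-1, 2)

T1 = [1 0 6; 0 1 -4; 0 0 1]
T2·T1 = [-1 0 -6; 0 1 -4; 0 0 1]
T3·…·T1 = [-1 0 -1; 0 1 -2; 0 0 1]
det M = -1; M⁻¹ = [-1 0 -1; 0 1 2; 0 0 1]
M⁻¹ · (0, 0)ᵀ = (-1, 2)ᵀ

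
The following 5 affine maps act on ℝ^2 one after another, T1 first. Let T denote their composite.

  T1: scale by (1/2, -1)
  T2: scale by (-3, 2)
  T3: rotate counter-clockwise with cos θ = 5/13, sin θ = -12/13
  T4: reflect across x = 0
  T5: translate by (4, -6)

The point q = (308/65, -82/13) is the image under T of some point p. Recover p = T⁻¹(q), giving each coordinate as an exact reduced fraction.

p = (0, 2/5)

T1 = [1/2 0 0; 0 -1 0; 0 0 1]
T2·T1 = [-3/2 0 0; 0 -2 0; 0 0 1]
T3·…·T1 = [-15/26 -24/13 0; 18/13 -10/13 0; 0 0 1]
T4·…·T1 = [15/26 24/13 0; 18/13 -10/13 0; 0 0 1]
T5·…·T1 = [15/26 24/13 4; 18/13 -10/13 -6; 0 0 1]
det M = -3; M⁻¹ = [10/39 8/13 8/3; 6/13 -5/26 -3; 0 0 1]
M⁻¹ · (308/65, -82/13)ᵀ = (0, 2/5)ᵀ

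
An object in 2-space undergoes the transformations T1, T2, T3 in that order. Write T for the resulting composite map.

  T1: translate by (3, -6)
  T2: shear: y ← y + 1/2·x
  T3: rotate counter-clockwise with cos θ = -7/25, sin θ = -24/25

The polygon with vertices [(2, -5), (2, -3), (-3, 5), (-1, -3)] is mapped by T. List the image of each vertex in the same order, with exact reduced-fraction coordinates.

T1 translate by (3, -6): (2, -5) → (5, -11); (2, -3) → (5, -9); (-3, 5) → (0, -1); (-1, -3) → (2, -9)
T2 shear: y ← y + 1/2·x: (5, -11) → (5, -17/2); (5, -9) → (5, -13/2); (0, -1) → (0, -1); (2, -9) → (2, -8)
T3 rotate counter-clockwise with cos θ = -7/25, sin θ = -24/25: (5, -17/2) → (-239/25, -121/50); (5, -13/2) → (-191/25, -149/50); (0, -1) → (-24/25, 7/25); (2, -8) → (-206/25, 8/25)

image vertices: (-239/25, -121/50), (-191/25, -149/50), (-24/25, 7/25), (-206/25, 8/25)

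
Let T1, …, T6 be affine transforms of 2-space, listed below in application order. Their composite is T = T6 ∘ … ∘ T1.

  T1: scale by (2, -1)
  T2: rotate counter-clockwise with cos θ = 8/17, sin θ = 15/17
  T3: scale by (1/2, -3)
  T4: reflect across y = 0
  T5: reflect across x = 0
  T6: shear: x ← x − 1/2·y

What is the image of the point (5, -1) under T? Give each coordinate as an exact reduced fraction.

T1 scale by (2, -1): (5, -1) → (10, 1)
T2 rotate counter-clockwise with cos θ = 8/17, sin θ = 15/17: (10, 1) → (65/17, 158/17)
T3 scale by (1/2, -3): (65/17, 158/17) → (65/34, -474/17)
T4 reflect across y = 0: (65/34, -474/17) → (65/34, 474/17)
T5 reflect across x = 0: (65/34, 474/17) → (-65/34, 474/17)
T6 shear: x ← x − 1/2·y: (-65/34, 474/17) → (-539/34, 474/17)

T(p) = (-539/34, 474/17)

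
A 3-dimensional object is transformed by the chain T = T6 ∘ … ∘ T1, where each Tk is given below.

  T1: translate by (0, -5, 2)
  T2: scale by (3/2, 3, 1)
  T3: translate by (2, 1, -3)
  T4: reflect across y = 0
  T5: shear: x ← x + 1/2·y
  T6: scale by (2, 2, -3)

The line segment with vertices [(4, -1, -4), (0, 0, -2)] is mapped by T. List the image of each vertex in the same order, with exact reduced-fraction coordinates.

image vertices: (33, 34, 15), (18, 28, 9)

T1 translate by (0, -5, 2): (4, -1, -4) → (4, -6, -2); (0, 0, -2) → (0, -5, 0)
T2 scale by (3/2, 3, 1): (4, -6, -2) → (6, -18, -2); (0, -5, 0) → (0, -15, 0)
T3 translate by (2, 1, -3): (6, -18, -2) → (8, -17, -5); (0, -15, 0) → (2, -14, -3)
T4 reflect across y = 0: (8, -17, -5) → (8, 17, -5); (2, -14, -3) → (2, 14, -3)
T5 shear: x ← x + 1/2·y: (8, 17, -5) → (33/2, 17, -5); (2, 14, -3) → (9, 14, -3)
T6 scale by (2, 2, -3): (33/2, 17, -5) → (33, 34, 15); (9, 14, -3) → (18, 28, 9)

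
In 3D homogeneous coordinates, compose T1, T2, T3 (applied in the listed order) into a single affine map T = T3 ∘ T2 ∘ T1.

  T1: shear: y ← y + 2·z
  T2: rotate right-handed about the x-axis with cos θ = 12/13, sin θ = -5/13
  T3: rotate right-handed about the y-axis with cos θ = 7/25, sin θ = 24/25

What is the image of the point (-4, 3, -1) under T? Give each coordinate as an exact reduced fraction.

T1 shear: y ← y + 2·z: (-4, 3, -1) → (-4, 1, -1)
T2 rotate right-handed about the x-axis with cos θ = 12/13, sin θ = -5/13: (-4, 1, -1) → (-4, 7/13, -17/13)
T3 rotate right-handed about the y-axis with cos θ = 7/25, sin θ = 24/25: (-4, 7/13, -17/13) → (-772/325, 7/13, 1129/325)

T(p) = (-772/325, 7/13, 1129/325)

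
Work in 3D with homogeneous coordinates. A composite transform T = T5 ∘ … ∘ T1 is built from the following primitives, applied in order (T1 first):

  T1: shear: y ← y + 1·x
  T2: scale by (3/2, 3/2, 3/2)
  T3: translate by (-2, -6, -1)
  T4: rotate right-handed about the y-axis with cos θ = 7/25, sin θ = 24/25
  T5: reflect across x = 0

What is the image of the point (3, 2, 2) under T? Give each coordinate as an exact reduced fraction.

T(p) = (-131/50, 3/2, -46/25)

T1 shear: y ← y + 1·x: (3, 2, 2) → (3, 5, 2)
T2 scale by (3/2, 3/2, 3/2): (3, 5, 2) → (9/2, 15/2, 3)
T3 translate by (-2, -6, -1): (9/2, 15/2, 3) → (5/2, 3/2, 2)
T4 rotate right-handed about the y-axis with cos θ = 7/25, sin θ = 24/25: (5/2, 3/2, 2) → (131/50, 3/2, -46/25)
T5 reflect across x = 0: (131/50, 3/2, -46/25) → (-131/50, 3/2, -46/25)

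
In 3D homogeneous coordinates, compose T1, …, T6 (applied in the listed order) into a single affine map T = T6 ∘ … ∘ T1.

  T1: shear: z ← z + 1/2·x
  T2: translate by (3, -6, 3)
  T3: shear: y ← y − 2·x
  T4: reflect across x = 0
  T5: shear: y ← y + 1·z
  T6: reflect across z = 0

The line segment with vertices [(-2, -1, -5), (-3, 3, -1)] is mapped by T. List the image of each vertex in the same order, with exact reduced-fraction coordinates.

T1 shear: z ← z + 1/2·x: (-2, -1, -5) → (-2, -1, -6); (-3, 3, -1) → (-3, 3, -5/2)
T2 translate by (3, -6, 3): (-2, -1, -6) → (1, -7, -3); (-3, 3, -5/2) → (0, -3, 1/2)
T3 shear: y ← y − 2·x: (1, -7, -3) → (1, -9, -3); (0, -3, 1/2) → (0, -3, 1/2)
T4 reflect across x = 0: (1, -9, -3) → (-1, -9, -3); (0, -3, 1/2) → (0, -3, 1/2)
T5 shear: y ← y + 1·z: (-1, -9, -3) → (-1, -12, -3); (0, -3, 1/2) → (0, -5/2, 1/2)
T6 reflect across z = 0: (-1, -12, -3) → (-1, -12, 3); (0, -5/2, 1/2) → (0, -5/2, -1/2)

image vertices: (-1, -12, 3), (0, -5/2, -1/2)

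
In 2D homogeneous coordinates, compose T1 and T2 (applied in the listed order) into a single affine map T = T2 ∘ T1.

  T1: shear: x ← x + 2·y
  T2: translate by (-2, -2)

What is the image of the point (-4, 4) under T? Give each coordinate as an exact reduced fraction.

T1 shear: x ← x + 2·y: (-4, 4) → (4, 4)
T2 translate by (-2, -2): (4, 4) → (2, 2)

T(p) = (2, 2)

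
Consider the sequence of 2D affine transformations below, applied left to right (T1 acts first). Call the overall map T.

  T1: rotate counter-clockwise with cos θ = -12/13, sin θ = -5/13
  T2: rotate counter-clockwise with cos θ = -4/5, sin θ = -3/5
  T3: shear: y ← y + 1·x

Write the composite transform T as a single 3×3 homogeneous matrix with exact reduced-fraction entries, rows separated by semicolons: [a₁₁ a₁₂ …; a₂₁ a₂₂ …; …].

T = [33/65 -56/65 0; 89/65 -23/65 0; 0 0 1]

T1 = [-12/13 5/13 0; -5/13 -12/13 0; 0 0 1]
T2·T1 = [33/65 -56/65 0; 56/65 33/65 0; 0 0 1]
T3·…·T1 = [33/65 -56/65 0; 89/65 -23/65 0; 0 0 1]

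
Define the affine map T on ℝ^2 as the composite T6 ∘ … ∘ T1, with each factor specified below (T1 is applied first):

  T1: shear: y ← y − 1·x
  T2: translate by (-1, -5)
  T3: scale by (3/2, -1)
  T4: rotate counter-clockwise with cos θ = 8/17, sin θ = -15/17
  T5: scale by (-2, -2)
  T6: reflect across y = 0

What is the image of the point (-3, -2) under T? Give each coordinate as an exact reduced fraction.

T(p) = (-24/17, 244/17)

T1 shear: y ← y − 1·x: (-3, -2) → (-3, 1)
T2 translate by (-1, -5): (-3, 1) → (-4, -4)
T3 scale by (3/2, -1): (-4, -4) → (-6, 4)
T4 rotate counter-clockwise with cos θ = 8/17, sin θ = -15/17: (-6, 4) → (12/17, 122/17)
T5 scale by (-2, -2): (12/17, 122/17) → (-24/17, -244/17)
T6 reflect across y = 0: (-24/17, -244/17) → (-24/17, 244/17)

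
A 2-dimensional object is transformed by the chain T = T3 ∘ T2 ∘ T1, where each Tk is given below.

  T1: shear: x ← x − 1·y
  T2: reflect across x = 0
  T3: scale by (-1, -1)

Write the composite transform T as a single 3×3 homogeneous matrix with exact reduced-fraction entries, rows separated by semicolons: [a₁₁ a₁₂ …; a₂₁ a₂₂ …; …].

T = [1 -1 0; 0 -1 0; 0 0 1]

T1 = [1 -1 0; 0 1 0; 0 0 1]
T2·T1 = [-1 1 0; 0 1 0; 0 0 1]
T3·…·T1 = [1 -1 0; 0 -1 0; 0 0 1]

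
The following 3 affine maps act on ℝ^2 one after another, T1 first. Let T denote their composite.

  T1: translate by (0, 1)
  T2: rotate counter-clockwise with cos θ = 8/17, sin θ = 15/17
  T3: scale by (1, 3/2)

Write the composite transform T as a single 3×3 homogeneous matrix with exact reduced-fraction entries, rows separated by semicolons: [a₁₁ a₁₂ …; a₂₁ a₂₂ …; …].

T1 = [1 0 0; 0 1 1; 0 0 1]
T2·T1 = [8/17 -15/17 -15/17; 15/17 8/17 8/17; 0 0 1]
T3·…·T1 = [8/17 -15/17 -15/17; 45/34 12/17 12/17; 0 0 1]

T = [8/17 -15/17 -15/17; 45/34 12/17 12/17; 0 0 1]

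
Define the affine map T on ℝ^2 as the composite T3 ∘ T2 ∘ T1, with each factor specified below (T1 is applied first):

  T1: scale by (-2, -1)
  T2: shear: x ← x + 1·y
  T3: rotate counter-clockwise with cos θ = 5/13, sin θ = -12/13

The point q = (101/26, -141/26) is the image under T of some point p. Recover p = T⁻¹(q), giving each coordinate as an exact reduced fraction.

T1 = [-2 0 0; 0 -1 0; 0 0 1]
T2·T1 = [-2 -1 0; 0 -1 0; 0 0 1]
T3·…·T1 = [-10/13 -17/13 0; 24/13 7/13 0; 0 0 1]
det M = 2; M⁻¹ = [7/26 17/26 0; -12/13 -5/13 0; 0 0 1]
M⁻¹ · (101/26, -141/26)ᵀ = (-5/2, -3/2)ᵀ

p = (-5/2, -3/2)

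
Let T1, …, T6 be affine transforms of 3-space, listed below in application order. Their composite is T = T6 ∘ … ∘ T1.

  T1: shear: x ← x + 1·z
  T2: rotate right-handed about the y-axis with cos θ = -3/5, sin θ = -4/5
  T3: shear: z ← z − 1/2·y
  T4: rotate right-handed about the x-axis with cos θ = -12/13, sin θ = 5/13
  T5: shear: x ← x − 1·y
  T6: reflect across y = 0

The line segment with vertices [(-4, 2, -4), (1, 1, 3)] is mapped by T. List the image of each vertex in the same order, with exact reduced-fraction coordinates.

image vertices: (103/13, -1/13, 70/13), (-459/130, 33/26, -29/65)

T1 shear: x ← x + 1·z: (-4, 2, -4) → (-8, 2, -4); (1, 1, 3) → (4, 1, 3)
T2 rotate right-handed about the y-axis with cos θ = -3/5, sin θ = -4/5: (-8, 2, -4) → (8, 2, -4); (4, 1, 3) → (-24/5, 1, 7/5)
T3 shear: z ← z − 1/2·y: (8, 2, -4) → (8, 2, -5); (-24/5, 1, 7/5) → (-24/5, 1, 9/10)
T4 rotate right-handed about the x-axis with cos θ = -12/13, sin θ = 5/13: (8, 2, -5) → (8, 1/13, 70/13); (-24/5, 1, 9/10) → (-24/5, -33/26, -29/65)
T5 shear: x ← x − 1·y: (8, 1/13, 70/13) → (103/13, 1/13, 70/13); (-24/5, -33/26, -29/65) → (-459/130, -33/26, -29/65)
T6 reflect across y = 0: (103/13, 1/13, 70/13) → (103/13, -1/13, 70/13); (-459/130, -33/26, -29/65) → (-459/130, 33/26, -29/65)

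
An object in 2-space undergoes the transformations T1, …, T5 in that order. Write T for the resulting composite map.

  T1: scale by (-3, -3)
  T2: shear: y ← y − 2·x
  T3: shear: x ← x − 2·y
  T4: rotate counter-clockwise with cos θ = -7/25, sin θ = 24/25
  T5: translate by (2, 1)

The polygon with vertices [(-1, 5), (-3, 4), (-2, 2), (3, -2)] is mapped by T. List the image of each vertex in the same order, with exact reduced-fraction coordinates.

image vertices: (239/25, 1252/25), (287/25, 1891/25), (188/25, 1159/25), (-127/25, -1511/25)

T1 scale by (-3, -3): (-1, 5) → (3, -15); (-3, 4) → (9, -12); (-2, 2) → (6, -6); (3, -2) → (-9, 6)
T2 shear: y ← y − 2·x: (3, -15) → (3, -21); (9, -12) → (9, -30); (6, -6) → (6, -18); (-9, 6) → (-9, 24)
T3 shear: x ← x − 2·y: (3, -21) → (45, -21); (9, -30) → (69, -30); (6, -18) → (42, -18); (-9, 24) → (-57, 24)
T4 rotate counter-clockwise with cos θ = -7/25, sin θ = 24/25: (45, -21) → (189/25, 1227/25); (69, -30) → (237/25, 1866/25); (42, -18) → (138/25, 1134/25); (-57, 24) → (-177/25, -1536/25)
T5 translate by (2, 1): (189/25, 1227/25) → (239/25, 1252/25); (237/25, 1866/25) → (287/25, 1891/25); (138/25, 1134/25) → (188/25, 1159/25); (-177/25, -1536/25) → (-127/25, -1511/25)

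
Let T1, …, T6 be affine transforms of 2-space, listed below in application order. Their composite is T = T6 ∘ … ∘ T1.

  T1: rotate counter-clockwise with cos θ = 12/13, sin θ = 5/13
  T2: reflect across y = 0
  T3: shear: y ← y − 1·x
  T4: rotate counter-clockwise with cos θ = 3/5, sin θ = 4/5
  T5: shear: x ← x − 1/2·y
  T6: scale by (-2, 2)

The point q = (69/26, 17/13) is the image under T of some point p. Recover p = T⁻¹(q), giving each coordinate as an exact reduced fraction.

p = (-1/2, -1)

T1 = [12/13 -5/13 0; 5/13 12/13 0; 0 0 1]
T2·T1 = [12/13 -5/13 0; -5/13 -12/13 0; 0 0 1]
T3·…·T1 = [12/13 -5/13 0; -17/13 -7/13 0; 0 0 1]
T4·…·T1 = [8/5 1/5 0; -3/65 -41/65 0; 0 0 1]
T5·…·T1 = [211/130 67/130 0; -3/65 -41/65 0; 0 0 1]
T6·…·T1 = [-211/65 -67/65 0; -6/65 -82/65 0; 0 0 1]
det M = 4; M⁻¹ = [-41/130 67/260 0; 3/130 -211/260 0; 0 0 1]
M⁻¹ · (69/26, 17/13)ᵀ = (-1/2, -1)ᵀ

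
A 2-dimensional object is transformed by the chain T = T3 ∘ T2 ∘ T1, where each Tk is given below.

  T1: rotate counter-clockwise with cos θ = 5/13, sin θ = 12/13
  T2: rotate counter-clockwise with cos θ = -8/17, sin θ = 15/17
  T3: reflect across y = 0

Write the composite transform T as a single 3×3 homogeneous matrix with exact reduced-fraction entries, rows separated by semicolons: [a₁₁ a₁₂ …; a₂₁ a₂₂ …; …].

T = [-220/221 21/221 0; 21/221 220/221 0; 0 0 1]

T1 = [5/13 -12/13 0; 12/13 5/13 0; 0 0 1]
T2·T1 = [-220/221 21/221 0; -21/221 -220/221 0; 0 0 1]
T3·…·T1 = [-220/221 21/221 0; 21/221 220/221 0; 0 0 1]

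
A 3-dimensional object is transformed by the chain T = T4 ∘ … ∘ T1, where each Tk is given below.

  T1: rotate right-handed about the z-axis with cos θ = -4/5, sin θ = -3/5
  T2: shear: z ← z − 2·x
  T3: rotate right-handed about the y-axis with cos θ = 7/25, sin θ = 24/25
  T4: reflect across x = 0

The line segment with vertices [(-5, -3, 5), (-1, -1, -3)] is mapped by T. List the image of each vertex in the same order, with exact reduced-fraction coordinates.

T1 rotate right-handed about the z-axis with cos θ = -4/5, sin θ = -3/5: (-5, -3, 5) → (11/5, 27/5, 5); (-1, -1, -3) → (1/5, 7/5, -3)
T2 shear: z ← z − 2·x: (11/5, 27/5, 5) → (11/5, 27/5, 3/5); (1/5, 7/5, -3) → (1/5, 7/5, -17/5)
T3 rotate right-handed about the y-axis with cos θ = 7/25, sin θ = 24/25: (11/5, 27/5, 3/5) → (149/125, 27/5, -243/125); (1/5, 7/5, -17/5) → (-401/125, 7/5, -143/125)
T4 reflect across x = 0: (149/125, 27/5, -243/125) → (-149/125, 27/5, -243/125); (-401/125, 7/5, -143/125) → (401/125, 7/5, -143/125)

image vertices: (-149/125, 27/5, -243/125), (401/125, 7/5, -143/125)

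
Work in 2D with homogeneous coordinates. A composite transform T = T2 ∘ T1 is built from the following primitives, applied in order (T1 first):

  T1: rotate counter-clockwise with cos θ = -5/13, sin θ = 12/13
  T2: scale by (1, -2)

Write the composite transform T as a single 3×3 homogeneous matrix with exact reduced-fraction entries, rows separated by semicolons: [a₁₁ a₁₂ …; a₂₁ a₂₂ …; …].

T1 = [-5/13 -12/13 0; 12/13 -5/13 0; 0 0 1]
T2·T1 = [-5/13 -12/13 0; -24/13 10/13 0; 0 0 1]

T = [-5/13 -12/13 0; -24/13 10/13 0; 0 0 1]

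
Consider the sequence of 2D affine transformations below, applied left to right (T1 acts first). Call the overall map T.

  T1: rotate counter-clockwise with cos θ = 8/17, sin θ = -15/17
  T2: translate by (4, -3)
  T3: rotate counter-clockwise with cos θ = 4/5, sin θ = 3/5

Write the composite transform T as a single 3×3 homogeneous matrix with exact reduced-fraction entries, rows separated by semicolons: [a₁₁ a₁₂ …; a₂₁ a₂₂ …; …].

T = [77/85 36/85 5; -36/85 77/85 0; 0 0 1]

T1 = [8/17 15/17 0; -15/17 8/17 0; 0 0 1]
T2·T1 = [8/17 15/17 4; -15/17 8/17 -3; 0 0 1]
T3·…·T1 = [77/85 36/85 5; -36/85 77/85 0; 0 0 1]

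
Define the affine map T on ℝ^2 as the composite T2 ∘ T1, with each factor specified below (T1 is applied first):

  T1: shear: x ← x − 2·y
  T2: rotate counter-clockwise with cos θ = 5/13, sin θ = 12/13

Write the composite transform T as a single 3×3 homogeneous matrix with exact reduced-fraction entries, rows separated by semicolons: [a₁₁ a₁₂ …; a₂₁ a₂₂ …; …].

T1 = [1 -2 0; 0 1 0; 0 0 1]
T2·T1 = [5/13 -22/13 0; 12/13 -19/13 0; 0 0 1]

T = [5/13 -22/13 0; 12/13 -19/13 0; 0 0 1]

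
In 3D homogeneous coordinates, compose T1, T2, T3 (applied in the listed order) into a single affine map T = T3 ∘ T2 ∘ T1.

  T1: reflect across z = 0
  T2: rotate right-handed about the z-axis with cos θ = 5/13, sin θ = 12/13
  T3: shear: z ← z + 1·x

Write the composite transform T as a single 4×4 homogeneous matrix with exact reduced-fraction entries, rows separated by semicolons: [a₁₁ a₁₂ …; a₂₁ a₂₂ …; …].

T = [5/13 -12/13 0 0; 12/13 5/13 0 0; 5/13 -12/13 -1 0; 0 0 0 1]

T1 = [1 0 0 0; 0 1 0 0; 0 0 -1 0; 0 0 0 1]
T2·T1 = [5/13 -12/13 0 0; 12/13 5/13 0 0; 0 0 -1 0; 0 0 0 1]
T3·…·T1 = [5/13 -12/13 0 0; 12/13 5/13 0 0; 5/13 -12/13 -1 0; 0 0 0 1]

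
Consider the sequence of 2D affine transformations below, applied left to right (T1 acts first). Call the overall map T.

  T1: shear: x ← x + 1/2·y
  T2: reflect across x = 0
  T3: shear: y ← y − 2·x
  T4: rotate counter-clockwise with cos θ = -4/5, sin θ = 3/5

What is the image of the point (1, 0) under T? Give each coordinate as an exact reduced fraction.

T1 shear: x ← x + 1/2·y: (1, 0) → (1, 0)
T2 reflect across x = 0: (1, 0) → (-1, 0)
T3 shear: y ← y − 2·x: (-1, 0) → (-1, 2)
T4 rotate counter-clockwise with cos θ = -4/5, sin θ = 3/5: (-1, 2) → (-2/5, -11/5)

T(p) = (-2/5, -11/5)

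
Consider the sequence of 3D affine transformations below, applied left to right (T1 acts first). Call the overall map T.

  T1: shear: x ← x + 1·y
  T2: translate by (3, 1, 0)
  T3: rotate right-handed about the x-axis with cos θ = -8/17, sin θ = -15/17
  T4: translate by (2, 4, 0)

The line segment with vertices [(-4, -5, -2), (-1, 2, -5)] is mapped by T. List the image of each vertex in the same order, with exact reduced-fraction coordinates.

T1 shear: x ← x + 1·y: (-4, -5, -2) → (-9, -5, -2); (-1, 2, -5) → (1, 2, -5)
T2 translate by (3, 1, 0): (-9, -5, -2) → (-6, -4, -2); (1, 2, -5) → (4, 3, -5)
T3 rotate right-handed about the x-axis with cos θ = -8/17, sin θ = -15/17: (-6, -4, -2) → (-6, 2/17, 76/17); (4, 3, -5) → (4, -99/17, -5/17)
T4 translate by (2, 4, 0): (-6, 2/17, 76/17) → (-4, 70/17, 76/17); (4, -99/17, -5/17) → (6, -31/17, -5/17)

image vertices: (-4, 70/17, 76/17), (6, -31/17, -5/17)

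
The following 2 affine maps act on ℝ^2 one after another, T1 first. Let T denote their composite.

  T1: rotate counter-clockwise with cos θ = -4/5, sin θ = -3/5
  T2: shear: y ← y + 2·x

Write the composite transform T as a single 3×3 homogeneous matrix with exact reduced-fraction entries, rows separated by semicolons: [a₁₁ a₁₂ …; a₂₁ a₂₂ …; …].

T = [-4/5 3/5 0; -11/5 2/5 0; 0 0 1]

T1 = [-4/5 3/5 0; -3/5 -4/5 0; 0 0 1]
T2·T1 = [-4/5 3/5 0; -11/5 2/5 0; 0 0 1]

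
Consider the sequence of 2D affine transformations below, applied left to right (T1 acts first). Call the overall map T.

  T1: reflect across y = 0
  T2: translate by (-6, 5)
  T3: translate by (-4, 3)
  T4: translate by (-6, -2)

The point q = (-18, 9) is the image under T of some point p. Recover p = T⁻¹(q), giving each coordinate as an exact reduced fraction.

p = (-2, -3)

T1 = [1 0 0; 0 -1 0; 0 0 1]
T2·T1 = [1 0 -6; 0 -1 5; 0 0 1]
T3·…·T1 = [1 0 -10; 0 -1 8; 0 0 1]
T4·…·T1 = [1 0 -16; 0 -1 6; 0 0 1]
det M = -1; M⁻¹ = [1 0 16; 0 -1 6; 0 0 1]
M⁻¹ · (-18, 9)ᵀ = (-2, -3)ᵀ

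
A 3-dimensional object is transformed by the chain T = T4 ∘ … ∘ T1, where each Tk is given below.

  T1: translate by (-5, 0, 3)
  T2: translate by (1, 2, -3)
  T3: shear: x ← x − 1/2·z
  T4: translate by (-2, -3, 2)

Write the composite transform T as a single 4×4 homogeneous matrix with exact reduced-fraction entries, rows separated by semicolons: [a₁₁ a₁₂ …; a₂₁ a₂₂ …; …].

T1 = [1 0 0 -5; 0 1 0 0; 0 0 1 3; 0 0 0 1]
T2·T1 = [1 0 0 -4; 0 1 0 2; 0 0 1 0; 0 0 0 1]
T3·…·T1 = [1 0 -1/2 -4; 0 1 0 2; 0 0 1 0; 0 0 0 1]
T4·…·T1 = [1 0 -1/2 -6; 0 1 0 -1; 0 0 1 2; 0 0 0 1]

T = [1 0 -1/2 -6; 0 1 0 -1; 0 0 1 2; 0 0 0 1]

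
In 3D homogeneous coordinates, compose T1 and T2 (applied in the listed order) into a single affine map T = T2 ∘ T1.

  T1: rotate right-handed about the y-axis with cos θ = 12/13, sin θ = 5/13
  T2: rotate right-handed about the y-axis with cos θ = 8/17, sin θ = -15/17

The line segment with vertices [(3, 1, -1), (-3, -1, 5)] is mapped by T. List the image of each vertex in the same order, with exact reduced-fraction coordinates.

image vertices: (653/221, 1, 249/221), (-1213/221, -1, 435/221)

T1 rotate right-handed about the y-axis with cos θ = 12/13, sin θ = 5/13: (3, 1, -1) → (31/13, 1, -27/13); (-3, -1, 5) → (-11/13, -1, 75/13)
T2 rotate right-handed about the y-axis with cos θ = 8/17, sin θ = -15/17: (31/13, 1, -27/13) → (653/221, 1, 249/221); (-11/13, -1, 75/13) → (-1213/221, -1, 435/221)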